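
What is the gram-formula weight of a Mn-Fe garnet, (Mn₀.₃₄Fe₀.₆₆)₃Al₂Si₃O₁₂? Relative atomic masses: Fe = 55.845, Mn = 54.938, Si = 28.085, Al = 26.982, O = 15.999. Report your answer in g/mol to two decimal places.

496.82 g/mol

The formula mass is the sum 1.02*54.938 + 1.98*55.845 + 2*26.982 + 3*28.085 + 12*15.999.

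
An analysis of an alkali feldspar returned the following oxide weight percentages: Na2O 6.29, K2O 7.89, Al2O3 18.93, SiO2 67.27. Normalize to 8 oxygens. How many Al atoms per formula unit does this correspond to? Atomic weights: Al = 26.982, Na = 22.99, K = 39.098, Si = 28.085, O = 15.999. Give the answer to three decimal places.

Na2O (M=61.979): mol = 0.10149; Na = 0.20298, O = 0.10149.
K2O (M=94.195): mol = 0.08376; K = 0.16752, O = 0.08376.
Al2O3 (M=101.961): mol = 0.18566; Al = 0.37132, O = 0.55698.
SiO2 (M=60.083): mol = 1.11962; Si = 1.11962, O = 2.23924.
ΣO = 2.98147; factor = 8/ΣO = 2.68324.
Al apfu = 0.37132 × 2.68324 = 0.996.

0.996 Al apfu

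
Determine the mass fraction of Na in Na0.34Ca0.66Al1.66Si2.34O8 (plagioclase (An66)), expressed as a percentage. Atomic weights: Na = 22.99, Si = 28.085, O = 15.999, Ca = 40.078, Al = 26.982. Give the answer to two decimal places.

Molar mass of Na0.34Ca0.66Al1.66Si2.34O8: 0.34×22.99 + 0.66×40.078 + 1.66×26.982 + 2.34×28.085 + 8×15.999 = 272.769 g/mol.
Mass of Na per formula unit: 0.34 × 22.99 = 7.817 g.
Weight fraction Na = 7.817 / 272.769 = 0.0287.

2.87 mass %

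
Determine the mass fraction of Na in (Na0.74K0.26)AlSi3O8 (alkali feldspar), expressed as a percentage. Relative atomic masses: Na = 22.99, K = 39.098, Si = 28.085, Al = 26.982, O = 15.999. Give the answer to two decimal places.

6.39 weight percent

Molar mass of (Na0.74K0.26)AlSi3O8: 0.74*22.99 + 0.26*39.098 + 1*26.982 + 3*28.085 + 8*15.999 = 266.407 g/mol.
Mass of Na per formula unit: 0.74 × 22.99 = 17.013 g.
Weight fraction Na = 17.013 / 266.407 = 0.0639.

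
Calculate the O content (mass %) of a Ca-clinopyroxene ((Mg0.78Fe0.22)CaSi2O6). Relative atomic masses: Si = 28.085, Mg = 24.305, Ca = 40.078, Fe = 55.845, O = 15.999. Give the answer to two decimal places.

42.95 mass %

Molar mass of (Mg0.78Fe0.22)CaSi2O6: 0.78*24.305 + 0.22*55.845 + 1*40.078 + 2*28.085 + 6*15.999 = 223.486 g/mol.
Mass of O per formula unit: 6 × 15.999 = 95.994 g.
Weight fraction O = 95.994 / 223.486 = 0.4295.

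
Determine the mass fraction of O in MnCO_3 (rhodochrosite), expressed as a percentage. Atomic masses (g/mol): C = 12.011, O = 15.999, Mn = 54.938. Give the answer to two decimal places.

41.76 weight percent

Formula mass = 1×54.938 + 1×12.011 + 3×15.999 = 114.946 g/mol, of which 47.997 g is O.
So O makes up 47.997/114.946 = 0.4176 of the mass, i.e. 41.76%.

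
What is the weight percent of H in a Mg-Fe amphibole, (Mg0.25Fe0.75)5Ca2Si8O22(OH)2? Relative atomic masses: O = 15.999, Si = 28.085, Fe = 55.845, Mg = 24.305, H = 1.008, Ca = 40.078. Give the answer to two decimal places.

0.22 wt%

Formula mass = 1.25·24.305 + 3.75·55.845 + 2·40.078 + 8·28.085 + 24·15.999 + 2·1.008 = 930.628 g/mol, of which 2.016 g is H.
So H makes up 2.016/930.628 = 0.0022 of the mass, i.e. 0.22%.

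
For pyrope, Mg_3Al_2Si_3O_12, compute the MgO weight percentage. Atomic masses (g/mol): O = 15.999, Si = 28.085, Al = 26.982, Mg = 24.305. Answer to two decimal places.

29.99 wt%

Formula mass = 403.122 g/mol.
3 Mg → 3.0000 mol MgO per formula unit; M(MgO) = 40.304, so MgO mass = 120.912 g.
120.912/403.122 × 100 = 29.99 wt%.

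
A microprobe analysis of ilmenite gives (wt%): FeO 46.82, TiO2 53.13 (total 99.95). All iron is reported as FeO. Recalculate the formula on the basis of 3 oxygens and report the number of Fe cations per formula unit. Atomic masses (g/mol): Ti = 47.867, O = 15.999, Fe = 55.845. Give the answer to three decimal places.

0.986 Fe apfu

FeO: 46.82/71.844 = 0.65169 mol → 0.65169 mol Fe, 0.65169 mol O.
TiO2: 53.13/79.865 = 0.66525 mol → 0.66525 mol Ti, 1.33050 mol O.
Total oxygen = 1.98219 mol. Normalization factor = 3/1.98219 = 1.51348.
Fe per 3 O = 0.65169 × 1.51348 = 0.986.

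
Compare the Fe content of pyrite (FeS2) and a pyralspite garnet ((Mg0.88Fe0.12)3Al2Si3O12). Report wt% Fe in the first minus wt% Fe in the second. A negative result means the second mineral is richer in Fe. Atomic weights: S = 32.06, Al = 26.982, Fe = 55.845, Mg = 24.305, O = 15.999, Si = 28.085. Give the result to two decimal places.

M(FeS2) = 119.965 g/mol, so wt% Fe = 55.845/119.965 × 100 = 46.55%.
M((Mg0.88Fe0.12)3Al2Si3O12) = 414.476 g/mol, so wt% Fe = 20.104/414.476 × 100 = 4.85%.
46.55 − 4.85 = 41.70 pp.

41.70 percentage points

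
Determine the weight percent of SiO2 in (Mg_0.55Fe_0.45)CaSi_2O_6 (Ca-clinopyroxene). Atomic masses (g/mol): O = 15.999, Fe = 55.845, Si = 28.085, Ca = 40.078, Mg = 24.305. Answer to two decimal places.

52.08 wt%

Formula mass = 230.740 g/mol.
2 Si → 2.0000 mol SiO2 per formula unit; M(SiO2) = 60.083, so SiO2 mass = 120.166 g.
120.166/230.740 × 100 = 52.08 wt%.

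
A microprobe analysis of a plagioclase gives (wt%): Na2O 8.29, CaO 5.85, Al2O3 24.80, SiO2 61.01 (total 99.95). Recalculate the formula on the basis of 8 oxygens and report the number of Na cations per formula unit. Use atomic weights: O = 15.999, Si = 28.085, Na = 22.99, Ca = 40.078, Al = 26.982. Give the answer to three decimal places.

0.714 Na apfu

Na2O (M=61.979): mol = 0.13375; Na = 0.26750, O = 0.13375.
CaO (M=56.077): mol = 0.10432; Ca = 0.10432, O = 0.10432.
Al2O3 (M=101.961): mol = 0.24323; Al = 0.48646, O = 0.72969.
SiO2 (M=60.083): mol = 1.01543; Si = 1.01543, O = 2.03086.
ΣO = 2.99862; factor = 8/ΣO = 2.66789.
Na apfu = 0.26750 × 2.66789 = 0.714.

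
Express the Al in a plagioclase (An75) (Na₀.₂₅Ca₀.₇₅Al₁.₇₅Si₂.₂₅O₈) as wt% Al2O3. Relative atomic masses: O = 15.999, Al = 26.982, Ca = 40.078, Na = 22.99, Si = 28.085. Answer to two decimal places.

M(Na₀.₂₅Ca₀.₇₅Al₁.₇₅Si₂.₂₅O₈) = 274.208 g/mol; M(Al2O3) = 101.961 g/mol.
Moles Al2O3 per formula unit = 1.75 Al ÷ 2 = 0.8750.
Al2O3 fraction = (0.8750 × 101.961) / 274.208 = 89.216/274.208 = 0.3254.

32.54 wt%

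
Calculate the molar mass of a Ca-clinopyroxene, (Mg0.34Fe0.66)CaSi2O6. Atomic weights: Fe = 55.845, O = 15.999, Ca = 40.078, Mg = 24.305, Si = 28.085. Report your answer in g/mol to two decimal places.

237.36 g/mol

M = 0.34×24.305 + 0.66×55.845 + 1×40.078 + 2×28.085 + 6×15.999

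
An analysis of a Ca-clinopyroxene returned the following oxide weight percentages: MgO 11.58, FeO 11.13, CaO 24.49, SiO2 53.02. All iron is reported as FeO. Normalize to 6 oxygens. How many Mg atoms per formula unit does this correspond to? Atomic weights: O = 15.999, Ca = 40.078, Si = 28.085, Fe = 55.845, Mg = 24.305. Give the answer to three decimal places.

0.652 Mg apfu

11.58 wt% MgO ÷ 40.304 g/mol = 0.28732 mol, giving 0.28732 Mg and 0.28732 O.
11.13 wt% FeO ÷ 71.844 g/mol = 0.15492 mol, giving 0.15492 Fe and 0.15492 O.
24.49 wt% CaO ÷ 56.077 g/mol = 0.43672 mol, giving 0.43672 Ca and 0.43672 O.
53.02 wt% SiO2 ÷ 60.083 g/mol = 0.88245 mol, giving 0.88245 Si and 1.76490 O.
Oxygen sums to 2.64386; scaling by 6/2.64386 = 2.26941 puts the formula on 6 O.
Mg: 0.28732 × 2.26941 = 0.652 atoms per formula unit.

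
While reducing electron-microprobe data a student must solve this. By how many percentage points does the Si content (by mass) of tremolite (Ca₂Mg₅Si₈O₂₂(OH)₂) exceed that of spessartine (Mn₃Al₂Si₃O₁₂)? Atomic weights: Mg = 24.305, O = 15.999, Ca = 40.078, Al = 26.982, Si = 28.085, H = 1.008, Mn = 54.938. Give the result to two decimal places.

First mineral: 224.680 g Si in 812.353 g formula = 27.66 wt% Si.
Second mineral: 84.255 g Si in 495.021 g formula = 17.02 wt% Si.
27.66% − 17.02% gives a difference of 10.64 percentage points.

10.64 percentage points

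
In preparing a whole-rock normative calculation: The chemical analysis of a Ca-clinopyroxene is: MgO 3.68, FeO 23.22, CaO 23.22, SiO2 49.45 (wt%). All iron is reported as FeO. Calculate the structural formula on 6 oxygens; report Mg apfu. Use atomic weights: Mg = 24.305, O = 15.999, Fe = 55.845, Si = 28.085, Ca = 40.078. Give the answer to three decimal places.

3.68 wt% MgO ÷ 40.304 g/mol = 0.09131 mol, giving 0.09131 Mg and 0.09131 O.
23.22 wt% FeO ÷ 71.844 g/mol = 0.32320 mol, giving 0.32320 Fe and 0.32320 O.
23.22 wt% CaO ÷ 56.077 g/mol = 0.41407 mol, giving 0.41407 Ca and 0.41407 O.
49.45 wt% SiO2 ÷ 60.083 g/mol = 0.82303 mol, giving 0.82303 Si and 1.64606 O.
Oxygen sums to 2.47464; scaling by 6/2.47464 = 2.42460 puts the formula on 6 O.
Mg: 0.09131 × 2.42460 = 0.221 atoms per formula unit.

0.221 Mg apfu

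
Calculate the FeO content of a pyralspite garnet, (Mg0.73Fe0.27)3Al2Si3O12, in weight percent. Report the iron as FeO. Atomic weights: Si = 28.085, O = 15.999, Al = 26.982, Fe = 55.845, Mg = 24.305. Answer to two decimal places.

M((Mg0.73Fe0.27)3Al2Si3O12) = 428.669 g/mol; M(FeO) = 71.844 g/mol.
Moles FeO per formula unit = 0.81 Fe ÷ 1 = 0.8100.
FeO fraction = (0.8100 × 71.844) / 428.669 = 58.194/428.669 = 0.1358.

13.58 wt%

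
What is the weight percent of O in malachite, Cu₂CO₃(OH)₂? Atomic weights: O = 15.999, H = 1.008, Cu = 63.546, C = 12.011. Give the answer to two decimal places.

Molar mass of Cu₂CO₃(OH)₂: 2*63.546 + 1*12.011 + 5*15.999 + 2*1.008 = 221.114 g/mol.
Mass of O per formula unit: 5 × 15.999 = 79.995 g.
Weight fraction O = 79.995 / 221.114 = 0.3618.

36.18 wt%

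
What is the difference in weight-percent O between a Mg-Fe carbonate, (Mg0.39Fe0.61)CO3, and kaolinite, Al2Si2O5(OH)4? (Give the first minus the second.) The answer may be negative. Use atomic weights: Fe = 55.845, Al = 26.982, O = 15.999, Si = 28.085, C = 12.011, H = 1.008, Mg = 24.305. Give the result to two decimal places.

O in (Mg0.39Fe0.61)CO3: molar mass 103.552 g/mol; 3×15.999 = 47.997 g → 46.35 wt%.
O in Al2Si2O5(OH)4: molar mass 258.157 g/mol; 9×15.999 = 143.991 g → 55.78 wt%.
Difference = 46.35 − 55.78 = -9.43 percentage points.

-9.43 percentage points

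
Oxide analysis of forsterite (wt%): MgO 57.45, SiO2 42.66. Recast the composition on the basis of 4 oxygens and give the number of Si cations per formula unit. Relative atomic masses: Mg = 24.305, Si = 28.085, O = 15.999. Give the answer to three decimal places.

57.45 wt% MgO ÷ 40.304 g/mol = 1.42542 mol, giving 1.42542 Mg and 1.42542 O.
42.66 wt% SiO2 ÷ 60.083 g/mol = 0.71002 mol, giving 0.71002 Si and 1.42004 O.
Oxygen sums to 2.84546; scaling by 4/2.84546 = 1.40575 puts the formula on 4 O.
Si: 0.71002 × 1.40575 = 0.998 atoms per formula unit.

0.998 Si apfu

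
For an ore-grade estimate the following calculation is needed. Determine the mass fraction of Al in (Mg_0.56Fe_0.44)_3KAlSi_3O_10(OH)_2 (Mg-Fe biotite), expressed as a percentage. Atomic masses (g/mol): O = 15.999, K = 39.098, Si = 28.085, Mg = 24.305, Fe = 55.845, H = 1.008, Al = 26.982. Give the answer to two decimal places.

Formula mass = 1.68×24.305 + 1.32×55.845 + 1×39.098 + 1×26.982 + 3×28.085 + 12×15.999 + 2×1.008 = 458.887 g/mol, of which 26.982 g is Al.
So Al makes up 26.982/458.887 = 0.0588 of the mass, i.e. 5.88%.

5.88 wt%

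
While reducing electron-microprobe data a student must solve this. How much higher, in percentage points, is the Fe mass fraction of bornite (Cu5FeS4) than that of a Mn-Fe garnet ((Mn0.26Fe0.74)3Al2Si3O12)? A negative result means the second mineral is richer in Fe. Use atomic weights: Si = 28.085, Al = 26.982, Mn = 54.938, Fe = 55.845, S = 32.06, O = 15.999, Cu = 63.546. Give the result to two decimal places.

Fe in Cu5FeS4: molar mass 501.815 g/mol; 1×55.845 = 55.845 g → 11.13 wt%.
Fe in (Mn0.26Fe0.74)3Al2Si3O12: molar mass 497.035 g/mol; 2.22×55.845 = 123.976 g → 24.94 wt%.
Difference = 11.13 − 24.94 = -13.81 percentage points.

-13.81 percentage points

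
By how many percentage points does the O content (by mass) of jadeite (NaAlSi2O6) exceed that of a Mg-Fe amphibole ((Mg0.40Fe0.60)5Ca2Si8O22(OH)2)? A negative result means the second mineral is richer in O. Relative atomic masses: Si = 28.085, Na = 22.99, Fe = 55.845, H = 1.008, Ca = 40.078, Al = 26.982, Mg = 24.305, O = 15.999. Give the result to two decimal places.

M(NaAlSi2O6) = 202.136 g/mol, so wt% O = 95.994/202.136 × 100 = 47.49%.
M((Mg0.40Fe0.60)5Ca2Si8O22(OH)2) = 906.973 g/mol, so wt% O = 383.976/906.973 × 100 = 42.34%.
47.49 − 42.34 = 5.15 pp.

5.15 percentage points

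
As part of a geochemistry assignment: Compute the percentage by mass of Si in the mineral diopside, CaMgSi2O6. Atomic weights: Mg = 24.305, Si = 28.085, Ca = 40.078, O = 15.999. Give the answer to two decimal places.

Formula mass = 1*40.078 + 1*24.305 + 2*28.085 + 6*15.999 = 216.547 g/mol, of which 56.170 g is Si.
So Si makes up 56.170/216.547 = 0.2594 of the mass, i.e. 25.94%.

25.94 weight percent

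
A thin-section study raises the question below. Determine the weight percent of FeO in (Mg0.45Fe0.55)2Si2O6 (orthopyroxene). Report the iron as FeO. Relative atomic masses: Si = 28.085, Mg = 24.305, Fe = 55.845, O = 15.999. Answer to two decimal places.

33.56 wt%

Formula mass = 235.468 g/mol.
1.10 Fe → 1.1000 mol FeO per formula unit; M(FeO) = 71.844, so FeO mass = 79.028 g.
79.028/235.468 × 100 = 33.56 wt%.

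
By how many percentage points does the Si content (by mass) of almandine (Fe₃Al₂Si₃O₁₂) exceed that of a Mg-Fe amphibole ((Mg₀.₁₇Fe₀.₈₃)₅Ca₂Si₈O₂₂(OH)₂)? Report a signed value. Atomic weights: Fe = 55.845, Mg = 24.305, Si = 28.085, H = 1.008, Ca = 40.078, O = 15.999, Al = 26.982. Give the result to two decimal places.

-6.89 percentage points

M(Fe₃Al₂Si₃O₁₂) = 497.742 g/mol, so wt% Si = 84.255/497.742 × 100 = 16.93%.
M((Mg₀.₁₇Fe₀.₈₃)₅Ca₂Si₈O₂₂(OH)₂) = 943.244 g/mol, so wt% Si = 224.680/943.244 × 100 = 23.82%.
16.93 − 23.82 = -6.89 pp.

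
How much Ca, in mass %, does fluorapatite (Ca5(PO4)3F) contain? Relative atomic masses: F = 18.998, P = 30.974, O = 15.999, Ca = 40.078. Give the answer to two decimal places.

Molar mass of Ca5(PO4)3F: 5×40.078 + 3×30.974 + 12×15.999 + 1×18.998 = 504.298 g/mol.
Mass of Ca per formula unit: 5 × 40.078 = 200.390 g.
Weight fraction Ca = 200.390 / 504.298 = 0.3974.

39.74 mass %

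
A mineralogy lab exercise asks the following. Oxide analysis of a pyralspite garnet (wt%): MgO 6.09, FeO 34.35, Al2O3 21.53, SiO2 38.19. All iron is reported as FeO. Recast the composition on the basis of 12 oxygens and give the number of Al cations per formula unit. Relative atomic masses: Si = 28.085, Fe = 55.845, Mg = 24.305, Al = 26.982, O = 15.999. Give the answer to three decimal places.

MgO (M=40.304): mol = 0.15110; Mg = 0.15110, O = 0.15110.
FeO (M=71.844): mol = 0.47812; Fe = 0.47812, O = 0.47812.
Al2O3 (M=101.961): mol = 0.21116; Al = 0.42232, O = 0.63348.
SiO2 (M=60.083): mol = 0.63562; Si = 0.63562, O = 1.27124.
ΣO = 2.53394; factor = 12/ΣO = 4.73571.
Al apfu = 0.42232 × 4.73571 = 2.000.

2.000 Al apfu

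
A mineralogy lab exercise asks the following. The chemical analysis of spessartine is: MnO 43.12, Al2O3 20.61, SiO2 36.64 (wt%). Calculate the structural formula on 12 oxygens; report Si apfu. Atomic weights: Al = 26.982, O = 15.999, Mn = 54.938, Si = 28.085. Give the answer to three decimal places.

3.007 Si apfu

MnO: 43.12/70.937 = 0.60786 mol → 0.60786 mol Mn, 0.60786 mol O.
Al2O3: 20.61/101.961 = 0.20214 mol → 0.40428 mol Al, 0.60642 mol O.
SiO2: 36.64/60.083 = 0.60982 mol → 0.60982 mol Si, 1.21964 mol O.
Total oxygen = 2.43392 mol. Normalization factor = 12/2.43392 = 4.93032.
Si per 12 O = 0.60982 × 4.93032 = 3.007.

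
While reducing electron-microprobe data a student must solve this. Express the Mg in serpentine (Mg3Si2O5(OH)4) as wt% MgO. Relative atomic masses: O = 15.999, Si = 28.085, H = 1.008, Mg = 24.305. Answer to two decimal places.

43.63 wt%

Formula mass = 277.108 g/mol.
3 Mg → 3.0000 mol MgO per formula unit; M(MgO) = 40.304, so MgO mass = 120.912 g.
120.912/277.108 × 100 = 43.63 wt%.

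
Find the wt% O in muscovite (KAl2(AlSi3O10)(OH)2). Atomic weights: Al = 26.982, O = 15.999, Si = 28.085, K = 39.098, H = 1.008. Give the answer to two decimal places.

M(KAl2(AlSi3O10)(OH)2) = 398.303 g/mol.
O contributes 12 × 15.999 = 191.988 g per mole.
191.988/398.303 = 0.4820 → 48.20%.

48.20 wt%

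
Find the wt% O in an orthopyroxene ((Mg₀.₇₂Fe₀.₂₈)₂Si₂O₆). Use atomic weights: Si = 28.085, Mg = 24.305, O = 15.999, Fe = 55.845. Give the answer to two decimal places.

43.95 wt%

Molar mass of (Mg₀.₇₂Fe₀.₂₈)₂Si₂O₆: 1.44*24.305 + 0.56*55.845 + 2*28.085 + 6*15.999 = 218.436 g/mol.
Mass of O per formula unit: 6 × 15.999 = 95.994 g.
Weight fraction O = 95.994 / 218.436 = 0.4395.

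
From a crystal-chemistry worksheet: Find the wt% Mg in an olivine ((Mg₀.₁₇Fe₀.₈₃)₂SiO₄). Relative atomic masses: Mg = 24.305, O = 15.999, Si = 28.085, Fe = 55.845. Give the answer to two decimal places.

M((Mg₀.₁₇Fe₀.₈₃)₂SiO₄) = 193.047 g/mol.
Mg contributes 0.34 × 24.305 = 8.264 g per mole.
8.264/193.047 = 0.0428 → 4.28%.

4.28 wt%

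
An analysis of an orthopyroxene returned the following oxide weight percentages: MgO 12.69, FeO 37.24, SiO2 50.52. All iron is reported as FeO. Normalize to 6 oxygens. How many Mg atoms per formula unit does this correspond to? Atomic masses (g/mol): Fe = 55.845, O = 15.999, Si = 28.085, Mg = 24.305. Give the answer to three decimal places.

0.751 Mg apfu

MgO (M=40.304): mol = 0.31486; Mg = 0.31486, O = 0.31486.
FeO (M=71.844): mol = 0.51835; Fe = 0.51835, O = 0.51835.
SiO2 (M=60.083): mol = 0.84084; Si = 0.84084, O = 1.68168.
ΣO = 2.51489; factor = 6/ΣO = 2.38579.
Mg apfu = 0.31486 × 2.38579 = 0.751.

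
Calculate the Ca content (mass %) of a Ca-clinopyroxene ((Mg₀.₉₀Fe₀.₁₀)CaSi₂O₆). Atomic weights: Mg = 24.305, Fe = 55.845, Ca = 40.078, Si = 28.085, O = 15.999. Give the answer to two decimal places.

Molar mass of (Mg₀.₉₀Fe₀.₁₀)CaSi₂O₆: 0.90×24.305 + 0.10×55.845 + 1×40.078 + 2×28.085 + 6×15.999 = 219.701 g/mol.
Mass of Ca per formula unit: 1 × 40.078 = 40.078 g.
Weight fraction Ca = 40.078 / 219.701 = 0.1824.

18.24 mass %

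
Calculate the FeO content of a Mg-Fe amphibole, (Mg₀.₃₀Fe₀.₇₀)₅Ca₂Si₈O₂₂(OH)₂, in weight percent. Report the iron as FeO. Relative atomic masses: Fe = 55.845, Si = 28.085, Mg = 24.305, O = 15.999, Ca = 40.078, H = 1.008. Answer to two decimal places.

27.25 wt%

Molar mass of (Mg₀.₃₀Fe₀.₇₀)₅Ca₂Si₈O₂₂(OH)₂ = 1.50×24.305 + 3.50×55.845 + 2×40.078 + 8×28.085 + 24×15.999 + 2×1.008 = 922.743 g/mol.
Each formula unit contains 3.50 Fe, equivalent to 3.50/1 = 3.5000 mol FeO.
M(FeO) = 1×55.845 + 1×15.999 = 71.844 g/mol.
Mass of FeO per formula unit = 3.5000 × 71.844 = 251.454 g.
FeO wt% = 251.454 / 922.743 × 100 = 27.25%.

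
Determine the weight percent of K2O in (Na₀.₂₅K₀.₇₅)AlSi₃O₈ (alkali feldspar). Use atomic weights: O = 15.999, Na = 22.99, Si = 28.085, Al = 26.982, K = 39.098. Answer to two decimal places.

12.88 wt%

M((Na₀.₂₅K₀.₇₅)AlSi₃O₈) = 274.300 g/mol; M(K2O) = 94.195 g/mol.
Moles K2O per formula unit = 0.75 K ÷ 2 = 0.3750.
K2O fraction = (0.3750 × 94.195) / 274.300 = 35.323/274.300 = 0.1288.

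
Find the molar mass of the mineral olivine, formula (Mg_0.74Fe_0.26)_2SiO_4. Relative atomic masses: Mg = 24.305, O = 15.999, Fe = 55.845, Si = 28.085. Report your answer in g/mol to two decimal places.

157.09 g/mol

M = 1.48×24.305 + 0.52×55.845 + 1×28.085 + 4×15.999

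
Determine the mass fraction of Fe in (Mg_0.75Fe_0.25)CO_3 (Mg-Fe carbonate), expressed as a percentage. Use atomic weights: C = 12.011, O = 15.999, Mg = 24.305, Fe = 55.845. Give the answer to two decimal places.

Molar mass of (Mg_0.75Fe_0.25)CO_3: 0.75·24.305 + 0.25·55.845 + 1·12.011 + 3·15.999 = 92.198 g/mol.
Mass of Fe per formula unit: 0.25 × 55.845 = 13.961 g.
Weight fraction Fe = 13.961 / 92.198 = 0.1514.

15.14 wt%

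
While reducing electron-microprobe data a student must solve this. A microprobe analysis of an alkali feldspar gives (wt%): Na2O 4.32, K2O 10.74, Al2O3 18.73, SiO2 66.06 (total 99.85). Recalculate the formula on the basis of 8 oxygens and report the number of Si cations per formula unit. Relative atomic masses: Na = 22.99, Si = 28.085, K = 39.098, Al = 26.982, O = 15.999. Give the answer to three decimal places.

4.32 wt% Na2O ÷ 61.979 g/mol = 0.06970 mol, giving 0.13940 Na and 0.06970 O.
10.74 wt% K2O ÷ 94.195 g/mol = 0.11402 mol, giving 0.22804 K and 0.11402 O.
18.73 wt% Al2O3 ÷ 101.961 g/mol = 0.18370 mol, giving 0.36740 Al and 0.55110 O.
66.06 wt% SiO2 ÷ 60.083 g/mol = 1.09948 mol, giving 1.09948 Si and 2.19896 O.
Oxygen sums to 2.93378; scaling by 8/2.93378 = 2.72686 puts the formula on 8 O.
Si: 1.09948 × 2.72686 = 2.998 atoms per formula unit.

2.998 Si apfu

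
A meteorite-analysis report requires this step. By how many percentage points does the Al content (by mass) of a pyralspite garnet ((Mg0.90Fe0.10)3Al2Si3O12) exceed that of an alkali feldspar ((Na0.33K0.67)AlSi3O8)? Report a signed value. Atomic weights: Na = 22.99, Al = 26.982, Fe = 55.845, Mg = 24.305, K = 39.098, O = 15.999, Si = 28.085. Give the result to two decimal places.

3.20 percentage points

Al in (Mg0.90Fe0.10)3Al2Si3O12: molar mass 412.584 g/mol; 2×26.982 = 53.964 g → 13.08 wt%.
Al in (Na0.33K0.67)AlSi3O8: molar mass 273.011 g/mol; 1×26.982 = 26.982 g → 9.88 wt%.
Difference = 13.08 − 9.88 = 3.20 percentage points.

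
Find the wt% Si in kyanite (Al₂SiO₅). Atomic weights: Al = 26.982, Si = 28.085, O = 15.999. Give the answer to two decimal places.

Molar mass of Al₂SiO₅: 2×26.982 + 1×28.085 + 5×15.999 = 162.044 g/mol.
Mass of Si per formula unit: 1 × 28.085 = 28.085 g.
Weight fraction Si = 28.085 / 162.044 = 0.1733.

17.33 mass %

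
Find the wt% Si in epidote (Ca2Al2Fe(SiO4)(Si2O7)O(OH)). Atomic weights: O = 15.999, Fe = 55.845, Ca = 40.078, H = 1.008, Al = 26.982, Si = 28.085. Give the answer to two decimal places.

Molar mass of Ca2Al2Fe(SiO4)(Si2O7)O(OH): 2×40.078 + 2×26.982 + 1×55.845 + 3×28.085 + 13×15.999 + 1×1.008 = 483.215 g/mol.
Mass of Si per formula unit: 3 × 28.085 = 84.255 g.
Weight fraction Si = 84.255 / 483.215 = 0.1744.

17.44 weight percent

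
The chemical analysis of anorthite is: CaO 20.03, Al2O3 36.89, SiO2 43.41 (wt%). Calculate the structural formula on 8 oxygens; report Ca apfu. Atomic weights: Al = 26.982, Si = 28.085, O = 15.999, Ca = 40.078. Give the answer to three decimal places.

0.990 Ca apfu

20.03 wt% CaO ÷ 56.077 g/mol = 0.35719 mol, giving 0.35719 Ca and 0.35719 O.
36.89 wt% Al2O3 ÷ 101.961 g/mol = 0.36181 mol, giving 0.72362 Al and 1.08543 O.
43.41 wt% SiO2 ÷ 60.083 g/mol = 0.72250 mol, giving 0.72250 Si and 1.44500 O.
Oxygen sums to 2.88762; scaling by 8/2.88762 = 2.77045 puts the formula on 8 O.
Ca: 0.35719 × 2.77045 = 0.990 atoms per formula unit.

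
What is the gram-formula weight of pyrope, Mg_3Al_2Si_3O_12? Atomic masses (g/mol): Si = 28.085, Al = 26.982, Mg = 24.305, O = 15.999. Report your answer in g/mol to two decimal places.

403.12 g/mol

The formula mass is the sum 3*24.305 + 2*26.982 + 3*28.085 + 12*15.999.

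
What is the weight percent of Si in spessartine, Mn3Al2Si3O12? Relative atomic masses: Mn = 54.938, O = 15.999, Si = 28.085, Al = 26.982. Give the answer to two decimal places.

17.02 wt%

M(Mn3Al2Si3O12) = 495.021 g/mol.
Si contributes 3 × 28.085 = 84.255 g per mole.
84.255/495.021 = 0.1702 → 17.02%.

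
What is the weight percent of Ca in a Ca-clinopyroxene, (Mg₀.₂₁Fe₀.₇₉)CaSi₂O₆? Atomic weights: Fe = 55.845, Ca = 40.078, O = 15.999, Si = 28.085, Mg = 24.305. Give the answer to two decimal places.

Molar mass of (Mg₀.₂₁Fe₀.₇₉)CaSi₂O₆: 0.21*24.305 + 0.79*55.845 + 1*40.078 + 2*28.085 + 6*15.999 = 241.464 g/mol.
Mass of Ca per formula unit: 1 × 40.078 = 40.078 g.
Weight fraction Ca = 40.078 / 241.464 = 0.1660.

16.60 weight percent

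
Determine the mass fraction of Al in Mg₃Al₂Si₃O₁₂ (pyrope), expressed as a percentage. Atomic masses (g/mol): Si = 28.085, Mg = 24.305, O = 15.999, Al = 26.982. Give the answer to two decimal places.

Molar mass of Mg₃Al₂Si₃O₁₂: 3*24.305 + 2*26.982 + 3*28.085 + 12*15.999 = 403.122 g/mol.
Mass of Al per formula unit: 2 × 26.982 = 53.964 g.
Weight fraction Al = 53.964 / 403.122 = 0.1339.

13.39 weight percent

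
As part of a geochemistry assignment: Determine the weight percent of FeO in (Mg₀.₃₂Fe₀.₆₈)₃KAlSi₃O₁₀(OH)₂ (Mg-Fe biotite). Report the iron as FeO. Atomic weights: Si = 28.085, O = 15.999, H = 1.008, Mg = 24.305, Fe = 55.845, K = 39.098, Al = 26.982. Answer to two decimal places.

M((Mg₀.₃₂Fe₀.₆₈)₃KAlSi₃O₁₀(OH)₂) = 481.596 g/mol; M(FeO) = 71.844 g/mol.
Moles FeO per formula unit = 2.04 Fe ÷ 1 = 2.0400.
FeO fraction = (2.0400 × 71.844) / 481.596 = 146.562/481.596 = 0.3043.

30.43 wt%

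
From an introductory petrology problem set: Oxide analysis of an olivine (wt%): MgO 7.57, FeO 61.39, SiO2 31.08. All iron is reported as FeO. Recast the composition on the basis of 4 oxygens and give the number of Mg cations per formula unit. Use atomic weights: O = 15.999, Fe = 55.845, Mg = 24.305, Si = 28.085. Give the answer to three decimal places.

0.362 Mg apfu

MgO (M=40.304): mol = 0.18782; Mg = 0.18782, O = 0.18782.
FeO (M=71.844): mol = 0.85449; Fe = 0.85449, O = 0.85449.
SiO2 (M=60.083): mol = 0.51728; Si = 0.51728, O = 1.03456.
ΣO = 2.07687; factor = 4/ΣO = 1.92598.
Mg apfu = 0.18782 × 1.92598 = 0.362.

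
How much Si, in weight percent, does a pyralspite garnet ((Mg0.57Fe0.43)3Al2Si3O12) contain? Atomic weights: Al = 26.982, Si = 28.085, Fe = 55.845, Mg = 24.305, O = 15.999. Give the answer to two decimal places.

18.98 weight percent

Formula mass = 1.71·24.305 + 1.29·55.845 + 2·26.982 + 3·28.085 + 12·15.999 = 443.809 g/mol, of which 84.255 g is Si.
So Si makes up 84.255/443.809 = 0.1898 of the mass, i.e. 18.98%.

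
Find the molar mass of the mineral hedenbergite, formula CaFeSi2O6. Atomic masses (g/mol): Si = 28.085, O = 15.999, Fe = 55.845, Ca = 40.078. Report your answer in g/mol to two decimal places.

248.09 g/mol

The formula mass is the sum 1(40.078) + 1(55.845) + 2(28.085) + 6(15.999).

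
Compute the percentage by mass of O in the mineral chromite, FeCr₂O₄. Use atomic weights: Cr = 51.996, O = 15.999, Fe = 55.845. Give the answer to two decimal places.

Molar mass of FeCr₂O₄: 1×55.845 + 2×51.996 + 4×15.999 = 223.833 g/mol.
Mass of O per formula unit: 4 × 15.999 = 63.996 g.
Weight fraction O = 63.996 / 223.833 = 0.2859.

28.59 wt%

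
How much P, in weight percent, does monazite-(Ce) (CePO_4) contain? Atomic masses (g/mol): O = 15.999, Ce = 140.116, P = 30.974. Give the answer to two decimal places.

Molar mass of CePO_4: 1×140.116 + 1×30.974 + 4×15.999 = 235.086 g/mol.
Mass of P per formula unit: 1 × 30.974 = 30.974 g.
Weight fraction P = 30.974 / 235.086 = 0.1318.

13.18 weight percent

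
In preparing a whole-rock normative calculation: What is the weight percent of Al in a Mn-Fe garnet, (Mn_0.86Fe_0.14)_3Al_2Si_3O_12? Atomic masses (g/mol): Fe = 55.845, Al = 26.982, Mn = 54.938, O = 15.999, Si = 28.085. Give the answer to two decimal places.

M((Mn_0.86Fe_0.14)_3Al_2Si_3O_12) = 495.402 g/mol.
Al contributes 2 × 26.982 = 53.964 g per mole.
53.964/495.402 = 0.1089 → 10.89%.

10.89 mass %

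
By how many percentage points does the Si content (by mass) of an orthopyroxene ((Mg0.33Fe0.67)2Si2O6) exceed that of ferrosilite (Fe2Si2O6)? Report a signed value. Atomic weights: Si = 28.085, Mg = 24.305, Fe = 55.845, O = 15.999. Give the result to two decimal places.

Si in (Mg0.33Fe0.67)2Si2O6: molar mass 243.038 g/mol; 2×28.085 = 56.170 g → 23.11 wt%.
Si in Fe2Si2O6: molar mass 263.854 g/mol; 2×28.085 = 56.170 g → 21.29 wt%.
Difference = 23.11 − 21.29 = 1.82 percentage points.

1.82 percentage points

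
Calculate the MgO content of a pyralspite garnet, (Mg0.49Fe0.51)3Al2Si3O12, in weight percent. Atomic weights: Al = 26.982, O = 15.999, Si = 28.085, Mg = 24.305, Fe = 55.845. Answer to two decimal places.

Molar mass of (Mg0.49Fe0.51)3Al2Si3O12 = 1.47×24.305 + 1.53×55.845 + 2×26.982 + 3×28.085 + 12×15.999 = 451.378 g/mol.
Each formula unit contains 1.47 Mg, equivalent to 1.47/1 = 1.4700 mol MgO.
M(MgO) = 1×24.305 + 1×15.999 = 40.304 g/mol.
Mass of MgO per formula unit = 1.4700 × 40.304 = 59.247 g.
MgO wt% = 59.247 / 451.378 × 100 = 13.13%.

13.13 wt%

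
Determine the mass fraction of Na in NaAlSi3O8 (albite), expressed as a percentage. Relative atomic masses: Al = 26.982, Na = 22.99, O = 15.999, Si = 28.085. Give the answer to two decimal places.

M(NaAlSi3O8) = 262.219 g/mol.
Na contributes 1 × 22.99 = 22.990 g per mole.
22.990/262.219 = 0.0877 → 8.77%.

8.77 wt%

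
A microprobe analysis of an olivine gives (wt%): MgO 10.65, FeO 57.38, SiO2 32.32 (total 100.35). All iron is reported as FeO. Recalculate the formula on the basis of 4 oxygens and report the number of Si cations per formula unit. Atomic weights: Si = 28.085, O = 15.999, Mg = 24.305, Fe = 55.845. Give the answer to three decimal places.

10.65 wt% MgO ÷ 40.304 g/mol = 0.26424 mol, giving 0.26424 Mg and 0.26424 O.
57.38 wt% FeO ÷ 71.844 g/mol = 0.79867 mol, giving 0.79867 Fe and 0.79867 O.
32.32 wt% SiO2 ÷ 60.083 g/mol = 0.53792 mol, giving 0.53792 Si and 1.07584 O.
Oxygen sums to 2.13875; scaling by 4/2.13875 = 1.87025 puts the formula on 4 O.
Si: 0.53792 × 1.87025 = 1.006 atoms per formula unit.

1.006 Si apfu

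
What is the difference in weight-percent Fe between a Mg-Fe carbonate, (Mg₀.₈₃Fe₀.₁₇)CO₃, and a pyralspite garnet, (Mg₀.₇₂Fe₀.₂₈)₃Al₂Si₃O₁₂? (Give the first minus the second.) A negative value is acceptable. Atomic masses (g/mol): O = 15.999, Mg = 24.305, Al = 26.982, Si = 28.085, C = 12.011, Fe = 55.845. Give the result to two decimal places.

Fe in (Mg₀.₈₃Fe₀.₁₇)CO₃: molar mass 89.675 g/mol; 0.17×55.845 = 9.494 g → 10.59 wt%.
Fe in (Mg₀.₇₂Fe₀.₂₈)₃Al₂Si₃O₁₂: molar mass 429.616 g/mol; 0.84×55.845 = 46.910 g → 10.92 wt%.
Difference = 10.59 − 10.92 = -0.33 percentage points.

-0.33 percentage points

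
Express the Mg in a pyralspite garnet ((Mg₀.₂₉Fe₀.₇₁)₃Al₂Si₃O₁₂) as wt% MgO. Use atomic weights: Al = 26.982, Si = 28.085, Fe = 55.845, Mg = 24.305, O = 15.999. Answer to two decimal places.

Molar mass of (Mg₀.₂₉Fe₀.₇₁)₃Al₂Si₃O₁₂ = 0.87×24.305 + 2.13×55.845 + 2×26.982 + 3×28.085 + 12×15.999 = 470.302 g/mol.
Each formula unit contains 0.87 Mg, equivalent to 0.87/1 = 0.8700 mol MgO.
M(MgO) = 1×24.305 + 1×15.999 = 40.304 g/mol.
Mass of MgO per formula unit = 0.8700 × 40.304 = 35.064 g.
MgO wt% = 35.064 / 470.302 × 100 = 7.46%.

7.46 wt%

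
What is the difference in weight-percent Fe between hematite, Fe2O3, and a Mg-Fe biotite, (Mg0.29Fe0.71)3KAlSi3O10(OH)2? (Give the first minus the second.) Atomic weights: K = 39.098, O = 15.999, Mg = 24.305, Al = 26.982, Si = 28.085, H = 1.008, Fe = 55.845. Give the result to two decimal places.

45.39 percentage points

Fe in Fe2O3: molar mass 159.687 g/mol; 2×55.845 = 111.690 g → 69.94 wt%.
Fe in (Mg0.29Fe0.71)3KAlSi3O10(OH)2: molar mass 484.434 g/mol; 2.13×55.845 = 118.950 g → 24.55 wt%.
Difference = 69.94 − 24.55 = 45.39 percentage points.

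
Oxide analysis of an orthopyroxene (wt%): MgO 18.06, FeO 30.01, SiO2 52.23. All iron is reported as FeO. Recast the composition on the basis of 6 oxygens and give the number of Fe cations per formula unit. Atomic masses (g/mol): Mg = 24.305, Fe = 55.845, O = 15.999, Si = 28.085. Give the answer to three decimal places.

0.962 Fe apfu

18.06 wt% MgO ÷ 40.304 g/mol = 0.44809 mol, giving 0.44809 Mg and 0.44809 O.
30.01 wt% FeO ÷ 71.844 g/mol = 0.41771 mol, giving 0.41771 Fe and 0.41771 O.
52.23 wt% SiO2 ÷ 60.083 g/mol = 0.86930 mol, giving 0.86930 Si and 1.73860 O.
Oxygen sums to 2.60440; scaling by 6/2.60440 = 2.30379 puts the formula on 6 O.
Fe: 0.41771 × 2.30379 = 0.962 atoms per formula unit.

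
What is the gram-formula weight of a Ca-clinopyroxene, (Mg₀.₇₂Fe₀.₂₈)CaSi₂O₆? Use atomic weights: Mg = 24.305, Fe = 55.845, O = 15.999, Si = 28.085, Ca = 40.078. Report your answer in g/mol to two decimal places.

The formula mass is the sum 0.72(24.305) + 0.28(55.845) + 1(40.078) + 2(28.085) + 6(15.999).

225.38 g/mol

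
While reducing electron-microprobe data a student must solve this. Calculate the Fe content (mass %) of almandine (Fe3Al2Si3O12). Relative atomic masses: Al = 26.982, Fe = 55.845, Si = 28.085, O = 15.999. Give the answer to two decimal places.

Molar mass of Fe3Al2Si3O12: 3×55.845 + 2×26.982 + 3×28.085 + 12×15.999 = 497.742 g/mol.
Mass of Fe per formula unit: 3 × 55.845 = 167.535 g.
Weight fraction Fe = 167.535 / 497.742 = 0.3366.

33.66 mass %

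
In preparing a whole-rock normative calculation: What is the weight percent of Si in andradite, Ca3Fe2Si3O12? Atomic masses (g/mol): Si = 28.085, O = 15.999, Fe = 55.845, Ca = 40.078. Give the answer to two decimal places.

M(Ca3Fe2Si3O12) = 508.167 g/mol.
Si contributes 3 × 28.085 = 84.255 g per mole.
84.255/508.167 = 0.1658 → 16.58%.

16.58 mass %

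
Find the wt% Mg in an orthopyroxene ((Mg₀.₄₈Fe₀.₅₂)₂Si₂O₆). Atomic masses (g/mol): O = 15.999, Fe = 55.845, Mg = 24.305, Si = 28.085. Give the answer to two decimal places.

Molar mass of (Mg₀.₄₈Fe₀.₅₂)₂Si₂O₆: 0.96×24.305 + 1.04×55.845 + 2×28.085 + 6×15.999 = 233.576 g/mol.
Mass of Mg per formula unit: 0.96 × 24.305 = 23.333 g.
Weight fraction Mg = 23.333 / 233.576 = 0.0999.

9.99 mass %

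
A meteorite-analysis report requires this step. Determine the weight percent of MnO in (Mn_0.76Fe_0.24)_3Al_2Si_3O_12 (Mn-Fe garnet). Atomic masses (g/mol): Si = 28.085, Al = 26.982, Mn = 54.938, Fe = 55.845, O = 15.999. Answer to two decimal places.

32.63 wt%

Formula mass = 495.674 g/mol.
2.28 Mn → 2.2800 mol MnO per formula unit; M(MnO) = 70.937, so MnO mass = 161.736 g.
161.736/495.674 × 100 = 32.63 wt%.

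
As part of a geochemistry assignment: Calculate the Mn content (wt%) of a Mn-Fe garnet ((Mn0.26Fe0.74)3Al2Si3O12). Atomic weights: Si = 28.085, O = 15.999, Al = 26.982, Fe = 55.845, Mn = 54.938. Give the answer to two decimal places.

8.62 wt%

Molar mass of (Mn0.26Fe0.74)3Al2Si3O12: 0.78*54.938 + 2.22*55.845 + 2*26.982 + 3*28.085 + 12*15.999 = 497.035 g/mol.
Mass of Mn per formula unit: 0.78 × 54.938 = 42.852 g.
Weight fraction Mn = 42.852 / 497.035 = 0.0862.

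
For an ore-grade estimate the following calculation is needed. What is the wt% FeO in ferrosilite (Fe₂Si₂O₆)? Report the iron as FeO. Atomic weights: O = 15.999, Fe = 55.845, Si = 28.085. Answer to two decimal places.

54.46 wt%

M(Fe₂Si₂O₆) = 263.854 g/mol; M(FeO) = 71.844 g/mol.
Moles FeO per formula unit = 2 Fe ÷ 1 = 2.0000.
FeO fraction = (2.0000 × 71.844) / 263.854 = 143.688/263.854 = 0.5446.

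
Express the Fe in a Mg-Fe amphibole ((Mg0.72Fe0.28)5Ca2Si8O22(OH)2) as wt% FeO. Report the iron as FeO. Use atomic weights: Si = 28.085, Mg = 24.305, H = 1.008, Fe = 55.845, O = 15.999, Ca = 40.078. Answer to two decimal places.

11.74 wt%

M((Mg0.72Fe0.28)5Ca2Si8O22(OH)2) = 856.509 g/mol; M(FeO) = 71.844 g/mol.
Moles FeO per formula unit = 1.40 Fe ÷ 1 = 1.4000.
FeO fraction = (1.4000 × 71.844) / 856.509 = 100.582/856.509 = 0.1174.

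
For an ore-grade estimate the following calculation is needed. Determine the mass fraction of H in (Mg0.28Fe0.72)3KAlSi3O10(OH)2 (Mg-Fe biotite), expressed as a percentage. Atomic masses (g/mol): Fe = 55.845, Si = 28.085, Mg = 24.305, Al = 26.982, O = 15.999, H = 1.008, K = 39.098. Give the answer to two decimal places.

Formula mass = 0.84*24.305 + 2.16*55.845 + 1*39.098 + 1*26.982 + 3*28.085 + 12*15.999 + 2*1.008 = 485.380 g/mol, of which 2.016 g is H.
So H makes up 2.016/485.380 = 0.0042 of the mass, i.e. 0.42%.

0.42 wt%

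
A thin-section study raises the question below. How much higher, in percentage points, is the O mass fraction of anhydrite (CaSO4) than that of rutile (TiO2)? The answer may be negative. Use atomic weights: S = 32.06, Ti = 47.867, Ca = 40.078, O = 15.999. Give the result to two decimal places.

O in CaSO4: molar mass 136.134 g/mol; 4×15.999 = 63.996 g → 47.01 wt%.
O in TiO2: molar mass 79.865 g/mol; 2×15.999 = 31.998 g → 40.07 wt%.
Difference = 47.01 − 40.07 = 6.94 percentage points.

6.94 percentage points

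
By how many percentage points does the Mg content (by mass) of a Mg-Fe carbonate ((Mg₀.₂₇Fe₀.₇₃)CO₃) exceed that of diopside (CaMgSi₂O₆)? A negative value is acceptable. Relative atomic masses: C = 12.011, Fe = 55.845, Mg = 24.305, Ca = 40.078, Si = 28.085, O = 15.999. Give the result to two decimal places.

-5.11 percentage points

Mg in (Mg₀.₂₇Fe₀.₇₃)CO₃: molar mass 107.337 g/mol; 0.27×24.305 = 6.562 g → 6.11 wt%.
Mg in CaMgSi₂O₆: molar mass 216.547 g/mol; 1×24.305 = 24.305 g → 11.22 wt%.
Difference = 6.11 − 11.22 = -5.11 percentage points.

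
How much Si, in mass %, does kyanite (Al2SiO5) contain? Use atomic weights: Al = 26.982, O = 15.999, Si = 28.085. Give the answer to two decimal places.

Formula mass = 2·26.982 + 1·28.085 + 5·15.999 = 162.044 g/mol, of which 28.085 g is Si.
So Si makes up 28.085/162.044 = 0.1733 of the mass, i.e. 17.33%.

17.33 mass %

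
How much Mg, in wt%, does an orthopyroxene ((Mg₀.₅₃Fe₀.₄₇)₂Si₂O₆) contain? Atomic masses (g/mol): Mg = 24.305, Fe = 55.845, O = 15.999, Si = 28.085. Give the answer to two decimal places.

Formula mass = 1.06·24.305 + 0.94·55.845 + 2·28.085 + 6·15.999 = 230.422 g/mol, of which 25.763 g is Mg.
So Mg makes up 25.763/230.422 = 0.1118 of the mass, i.e. 11.18%.

11.18 wt%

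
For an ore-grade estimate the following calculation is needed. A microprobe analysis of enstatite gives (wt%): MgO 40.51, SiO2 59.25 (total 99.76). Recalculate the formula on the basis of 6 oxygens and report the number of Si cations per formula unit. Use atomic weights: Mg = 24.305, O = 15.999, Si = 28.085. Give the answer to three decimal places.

1.987 Si apfu

40.51 wt% MgO ÷ 40.304 g/mol = 1.00511 mol, giving 1.00511 Mg and 1.00511 O.
59.25 wt% SiO2 ÷ 60.083 g/mol = 0.98614 mol, giving 0.98614 Si and 1.97228 O.
Oxygen sums to 2.97739; scaling by 6/2.97739 = 2.01519 puts the formula on 6 O.
Si: 0.98614 × 2.01519 = 1.987 atoms per formula unit.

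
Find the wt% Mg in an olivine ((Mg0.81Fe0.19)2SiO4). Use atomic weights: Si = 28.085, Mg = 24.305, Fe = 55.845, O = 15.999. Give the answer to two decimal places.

M((Mg0.81Fe0.19)2SiO4) = 152.676 g/mol.
Mg contributes 1.62 × 24.305 = 39.374 g per mole.
39.374/152.676 = 0.2579 → 25.79%.

25.79 mass %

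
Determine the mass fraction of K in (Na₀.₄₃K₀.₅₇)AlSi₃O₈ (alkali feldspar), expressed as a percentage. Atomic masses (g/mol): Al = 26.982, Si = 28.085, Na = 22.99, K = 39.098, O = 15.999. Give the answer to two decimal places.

M((Na₀.₄₃K₀.₅₇)AlSi₃O₈) = 271.401 g/mol.
K contributes 0.57 × 39.098 = 22.286 g per mole.
22.286/271.401 = 0.0821 → 8.21%.

8.21 mass %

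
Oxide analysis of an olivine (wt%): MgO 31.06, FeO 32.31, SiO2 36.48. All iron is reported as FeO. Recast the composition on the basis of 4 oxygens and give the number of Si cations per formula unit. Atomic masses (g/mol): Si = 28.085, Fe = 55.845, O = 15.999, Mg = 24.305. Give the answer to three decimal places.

0.998 Si apfu

MgO: 31.06/40.304 = 0.77064 mol → 0.77064 mol Mg, 0.77064 mol O.
FeO: 32.31/71.844 = 0.44972 mol → 0.44972 mol Fe, 0.44972 mol O.
SiO2: 36.48/60.083 = 0.60716 mol → 0.60716 mol Si, 1.21432 mol O.
Total oxygen = 2.43468 mol. Normalization factor = 4/2.43468 = 1.64293.
Si per 4 O = 0.60716 × 1.64293 = 0.998.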